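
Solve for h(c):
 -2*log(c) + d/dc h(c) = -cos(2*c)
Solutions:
 h(c) = C1 + 2*c*log(c) - 2*c - sin(2*c)/2


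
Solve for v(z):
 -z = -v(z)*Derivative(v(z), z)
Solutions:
 v(z) = -sqrt(C1 + z^2)
 v(z) = sqrt(C1 + z^2)


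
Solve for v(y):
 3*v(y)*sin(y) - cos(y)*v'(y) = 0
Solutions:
 v(y) = C1/cos(y)^3


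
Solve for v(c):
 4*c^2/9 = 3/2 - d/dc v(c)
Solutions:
 v(c) = C1 - 4*c^3/27 + 3*c/2


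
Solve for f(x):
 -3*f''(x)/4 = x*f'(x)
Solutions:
 f(x) = C1 + C2*erf(sqrt(6)*x/3)


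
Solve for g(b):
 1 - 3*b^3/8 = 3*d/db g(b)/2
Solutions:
 g(b) = C1 - b^4/16 + 2*b/3


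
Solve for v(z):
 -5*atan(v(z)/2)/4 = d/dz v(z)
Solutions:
 Integral(1/atan(_y/2), (_y, v(z))) = C1 - 5*z/4


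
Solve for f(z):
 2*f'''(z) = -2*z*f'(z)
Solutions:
 f(z) = C1 + Integral(C2*airyai(-z) + C3*airybi(-z), z)


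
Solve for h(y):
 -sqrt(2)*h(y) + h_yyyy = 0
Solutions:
 h(y) = C1*exp(-2^(1/8)*y) + C2*exp(2^(1/8)*y) + C3*sin(2^(1/8)*y) + C4*cos(2^(1/8)*y)


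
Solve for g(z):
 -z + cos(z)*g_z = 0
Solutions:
 g(z) = C1 + Integral(z/cos(z), z)


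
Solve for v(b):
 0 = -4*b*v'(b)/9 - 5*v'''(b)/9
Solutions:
 v(b) = C1 + Integral(C2*airyai(-10^(2/3)*b/5) + C3*airybi(-10^(2/3)*b/5), b)


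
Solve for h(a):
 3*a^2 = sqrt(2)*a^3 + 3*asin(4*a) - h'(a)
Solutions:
 h(a) = C1 + sqrt(2)*a^4/4 - a^3 + 3*a*asin(4*a) + 3*sqrt(1 - 16*a^2)/4


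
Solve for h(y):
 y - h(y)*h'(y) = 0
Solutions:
 h(y) = -sqrt(C1 + y^2)
 h(y) = sqrt(C1 + y^2)


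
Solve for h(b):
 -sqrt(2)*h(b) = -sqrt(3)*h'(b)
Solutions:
 h(b) = C1*exp(sqrt(6)*b/3)


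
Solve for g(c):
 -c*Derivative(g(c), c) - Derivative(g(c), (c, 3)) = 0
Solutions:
 g(c) = C1 + Integral(C2*airyai(-c) + C3*airybi(-c), c)


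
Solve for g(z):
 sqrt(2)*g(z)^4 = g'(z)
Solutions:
 g(z) = (-1/(C1 + 3*sqrt(2)*z))^(1/3)
 g(z) = (-1/(C1 + sqrt(2)*z))^(1/3)*(-3^(2/3) - 3*3^(1/6)*I)/6
 g(z) = (-1/(C1 + sqrt(2)*z))^(1/3)*(-3^(2/3) + 3*3^(1/6)*I)/6


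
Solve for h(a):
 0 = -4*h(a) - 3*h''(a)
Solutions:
 h(a) = C1*sin(2*sqrt(3)*a/3) + C2*cos(2*sqrt(3)*a/3)


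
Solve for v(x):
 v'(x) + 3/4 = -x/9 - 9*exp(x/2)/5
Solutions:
 v(x) = C1 - x^2/18 - 3*x/4 - 18*exp(x/2)/5


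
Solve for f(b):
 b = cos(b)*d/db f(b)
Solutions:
 f(b) = C1 + Integral(b/cos(b), b)


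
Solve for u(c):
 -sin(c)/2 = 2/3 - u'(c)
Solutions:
 u(c) = C1 + 2*c/3 - cos(c)/2


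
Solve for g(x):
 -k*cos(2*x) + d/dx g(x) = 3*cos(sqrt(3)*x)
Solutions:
 g(x) = C1 + k*sin(2*x)/2 + sqrt(3)*sin(sqrt(3)*x)


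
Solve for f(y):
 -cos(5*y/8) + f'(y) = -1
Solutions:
 f(y) = C1 - y + 8*sin(5*y/8)/5


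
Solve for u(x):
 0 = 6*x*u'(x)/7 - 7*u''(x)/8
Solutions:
 u(x) = C1 + C2*erfi(2*sqrt(6)*x/7)


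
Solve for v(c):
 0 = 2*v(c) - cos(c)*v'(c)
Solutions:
 v(c) = C1*(sin(c) + 1)/(sin(c) - 1)


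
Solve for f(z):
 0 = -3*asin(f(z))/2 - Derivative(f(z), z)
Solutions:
 Integral(1/asin(_y), (_y, f(z))) = C1 - 3*z/2


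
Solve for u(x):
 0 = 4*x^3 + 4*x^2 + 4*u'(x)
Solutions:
 u(x) = C1 - x^4/4 - x^3/3


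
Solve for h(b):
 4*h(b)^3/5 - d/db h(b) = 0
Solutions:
 h(b) = -sqrt(10)*sqrt(-1/(C1 + 4*b))/2
 h(b) = sqrt(10)*sqrt(-1/(C1 + 4*b))/2


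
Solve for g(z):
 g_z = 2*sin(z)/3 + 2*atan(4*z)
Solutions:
 g(z) = C1 + 2*z*atan(4*z) - log(16*z^2 + 1)/4 - 2*cos(z)/3


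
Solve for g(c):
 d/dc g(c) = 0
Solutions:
 g(c) = C1


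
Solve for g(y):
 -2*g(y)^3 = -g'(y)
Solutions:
 g(y) = -sqrt(2)*sqrt(-1/(C1 + 2*y))/2
 g(y) = sqrt(2)*sqrt(-1/(C1 + 2*y))/2


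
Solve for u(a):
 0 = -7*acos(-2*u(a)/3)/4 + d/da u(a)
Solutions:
 Integral(1/acos(-2*_y/3), (_y, u(a))) = C1 + 7*a/4


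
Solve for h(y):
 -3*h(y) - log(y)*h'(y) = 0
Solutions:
 h(y) = C1*exp(-3*li(y))


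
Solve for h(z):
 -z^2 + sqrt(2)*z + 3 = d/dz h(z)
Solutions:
 h(z) = C1 - z^3/3 + sqrt(2)*z^2/2 + 3*z


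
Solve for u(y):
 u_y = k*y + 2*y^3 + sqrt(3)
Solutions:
 u(y) = C1 + k*y^2/2 + y^4/2 + sqrt(3)*y


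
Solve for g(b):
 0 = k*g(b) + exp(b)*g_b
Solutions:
 g(b) = C1*exp(k*exp(-b))


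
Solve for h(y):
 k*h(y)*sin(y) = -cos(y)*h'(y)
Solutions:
 h(y) = C1*exp(k*log(cos(y)))


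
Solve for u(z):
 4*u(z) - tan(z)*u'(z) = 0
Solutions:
 u(z) = C1*sin(z)^4


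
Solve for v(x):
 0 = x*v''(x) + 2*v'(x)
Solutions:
 v(x) = C1 + C2/x


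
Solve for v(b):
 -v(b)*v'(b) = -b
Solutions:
 v(b) = -sqrt(C1 + b^2)
 v(b) = sqrt(C1 + b^2)


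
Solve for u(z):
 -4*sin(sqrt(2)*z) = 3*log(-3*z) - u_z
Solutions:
 u(z) = C1 + 3*z*log(-z) - 3*z + 3*z*log(3) - 2*sqrt(2)*cos(sqrt(2)*z)


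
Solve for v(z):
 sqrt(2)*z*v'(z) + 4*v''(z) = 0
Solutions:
 v(z) = C1 + C2*erf(2^(3/4)*z/4)


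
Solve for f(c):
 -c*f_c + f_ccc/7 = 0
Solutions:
 f(c) = C1 + Integral(C2*airyai(7^(1/3)*c) + C3*airybi(7^(1/3)*c), c)


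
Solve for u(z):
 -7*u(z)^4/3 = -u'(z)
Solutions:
 u(z) = (-1/(C1 + 7*z))^(1/3)
 u(z) = (-1/(C1 + 7*z))^(1/3)*(-1 - sqrt(3)*I)/2
 u(z) = (-1/(C1 + 7*z))^(1/3)*(-1 + sqrt(3)*I)/2


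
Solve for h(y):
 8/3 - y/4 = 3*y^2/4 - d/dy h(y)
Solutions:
 h(y) = C1 + y^3/4 + y^2/8 - 8*y/3


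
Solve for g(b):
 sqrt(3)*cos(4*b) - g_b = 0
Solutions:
 g(b) = C1 + sqrt(3)*sin(4*b)/4


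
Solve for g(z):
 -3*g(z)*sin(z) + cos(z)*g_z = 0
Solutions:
 g(z) = C1/cos(z)^3


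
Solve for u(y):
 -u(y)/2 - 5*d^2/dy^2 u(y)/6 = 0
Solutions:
 u(y) = C1*sin(sqrt(15)*y/5) + C2*cos(sqrt(15)*y/5)


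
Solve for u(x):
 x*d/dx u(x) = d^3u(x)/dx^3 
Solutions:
 u(x) = C1 + Integral(C2*airyai(x) + C3*airybi(x), x)


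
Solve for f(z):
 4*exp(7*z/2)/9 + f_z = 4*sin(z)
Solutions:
 f(z) = C1 - 8*exp(7*z/2)/63 - 4*cos(z)


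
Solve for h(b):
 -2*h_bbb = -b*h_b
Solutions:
 h(b) = C1 + Integral(C2*airyai(2^(2/3)*b/2) + C3*airybi(2^(2/3)*b/2), b)


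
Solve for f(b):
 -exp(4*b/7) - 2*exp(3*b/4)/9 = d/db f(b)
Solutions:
 f(b) = C1 - 7*exp(4*b/7)/4 - 8*exp(3*b/4)/27


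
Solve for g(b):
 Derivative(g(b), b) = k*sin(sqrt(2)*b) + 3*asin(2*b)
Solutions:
 g(b) = C1 + 3*b*asin(2*b) - sqrt(2)*k*cos(sqrt(2)*b)/2 + 3*sqrt(1 - 4*b^2)/2


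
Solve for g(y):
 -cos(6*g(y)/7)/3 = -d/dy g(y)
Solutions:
 -y/3 - 7*log(sin(6*g(y)/7) - 1)/12 + 7*log(sin(6*g(y)/7) + 1)/12 = C1


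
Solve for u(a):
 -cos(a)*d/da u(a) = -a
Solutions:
 u(a) = C1 + Integral(a/cos(a), a)


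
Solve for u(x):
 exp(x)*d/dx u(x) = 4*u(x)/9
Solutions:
 u(x) = C1*exp(-4*exp(-x)/9)


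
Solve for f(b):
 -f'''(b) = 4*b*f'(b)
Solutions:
 f(b) = C1 + Integral(C2*airyai(-2^(2/3)*b) + C3*airybi(-2^(2/3)*b), b)


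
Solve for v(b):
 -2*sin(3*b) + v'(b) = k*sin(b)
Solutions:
 v(b) = C1 - k*cos(b) - 2*cos(3*b)/3


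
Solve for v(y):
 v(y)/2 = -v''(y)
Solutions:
 v(y) = C1*sin(sqrt(2)*y/2) + C2*cos(sqrt(2)*y/2)


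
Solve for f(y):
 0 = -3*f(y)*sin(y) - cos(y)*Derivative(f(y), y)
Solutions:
 f(y) = C1*cos(y)^3


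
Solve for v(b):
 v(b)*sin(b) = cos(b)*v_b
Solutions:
 v(b) = C1/cos(b)


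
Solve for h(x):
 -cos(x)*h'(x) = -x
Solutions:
 h(x) = C1 + Integral(x/cos(x), x)


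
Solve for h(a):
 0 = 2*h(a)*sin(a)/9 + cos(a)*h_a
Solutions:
 h(a) = C1*cos(a)^(2/9)


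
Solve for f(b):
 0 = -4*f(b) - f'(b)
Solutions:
 f(b) = C1*exp(-4*b)


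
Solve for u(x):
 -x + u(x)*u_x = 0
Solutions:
 u(x) = -sqrt(C1 + x^2)
 u(x) = sqrt(C1 + x^2)


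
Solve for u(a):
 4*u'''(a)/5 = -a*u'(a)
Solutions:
 u(a) = C1 + Integral(C2*airyai(-10^(1/3)*a/2) + C3*airybi(-10^(1/3)*a/2), a)


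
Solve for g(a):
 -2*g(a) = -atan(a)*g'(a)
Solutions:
 g(a) = C1*exp(2*Integral(1/atan(a), a))


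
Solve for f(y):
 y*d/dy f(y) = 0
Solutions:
 f(y) = C1


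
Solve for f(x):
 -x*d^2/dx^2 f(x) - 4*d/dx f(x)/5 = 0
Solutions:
 f(x) = C1 + C2*x^(1/5)


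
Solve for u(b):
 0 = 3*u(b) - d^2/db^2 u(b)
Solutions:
 u(b) = C1*exp(-sqrt(3)*b) + C2*exp(sqrt(3)*b)


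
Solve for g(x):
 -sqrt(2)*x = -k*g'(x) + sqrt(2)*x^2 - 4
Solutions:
 g(x) = C1 + sqrt(2)*x^3/(3*k) + sqrt(2)*x^2/(2*k) - 4*x/k


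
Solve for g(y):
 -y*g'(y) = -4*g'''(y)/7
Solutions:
 g(y) = C1 + Integral(C2*airyai(14^(1/3)*y/2) + C3*airybi(14^(1/3)*y/2), y)


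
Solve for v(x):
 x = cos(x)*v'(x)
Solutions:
 v(x) = C1 + Integral(x/cos(x), x)


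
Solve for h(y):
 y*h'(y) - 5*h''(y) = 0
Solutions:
 h(y) = C1 + C2*erfi(sqrt(10)*y/10)


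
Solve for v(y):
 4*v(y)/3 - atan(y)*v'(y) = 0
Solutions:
 v(y) = C1*exp(4*Integral(1/atan(y), y)/3)


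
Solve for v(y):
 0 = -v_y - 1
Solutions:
 v(y) = C1 - y


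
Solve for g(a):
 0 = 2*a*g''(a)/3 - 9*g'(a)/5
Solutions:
 g(a) = C1 + C2*a^(37/10)


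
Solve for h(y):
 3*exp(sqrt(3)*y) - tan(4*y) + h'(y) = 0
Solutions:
 h(y) = C1 - sqrt(3)*exp(sqrt(3)*y) - log(cos(4*y))/4


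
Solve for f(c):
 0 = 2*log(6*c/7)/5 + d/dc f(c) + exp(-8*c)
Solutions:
 f(c) = C1 - 2*c*log(c)/5 + 2*c*(-log(6) + 1 + log(7))/5 + exp(-8*c)/8


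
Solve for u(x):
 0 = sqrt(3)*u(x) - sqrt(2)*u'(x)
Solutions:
 u(x) = C1*exp(sqrt(6)*x/2)


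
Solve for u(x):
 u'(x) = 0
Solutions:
 u(x) = C1


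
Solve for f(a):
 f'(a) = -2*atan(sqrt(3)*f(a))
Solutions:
 Integral(1/atan(sqrt(3)*_y), (_y, f(a))) = C1 - 2*a


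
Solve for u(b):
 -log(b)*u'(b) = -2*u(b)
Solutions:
 u(b) = C1*exp(2*li(b))


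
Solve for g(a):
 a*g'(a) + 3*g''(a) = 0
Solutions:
 g(a) = C1 + C2*erf(sqrt(6)*a/6)


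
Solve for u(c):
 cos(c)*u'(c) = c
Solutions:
 u(c) = C1 + Integral(c/cos(c), c)


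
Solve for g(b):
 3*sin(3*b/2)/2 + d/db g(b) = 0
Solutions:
 g(b) = C1 + cos(3*b/2)


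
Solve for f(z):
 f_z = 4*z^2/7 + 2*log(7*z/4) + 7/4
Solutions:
 f(z) = C1 + 4*z^3/21 + 2*z*log(z) - z/4 + z*log(49/16)


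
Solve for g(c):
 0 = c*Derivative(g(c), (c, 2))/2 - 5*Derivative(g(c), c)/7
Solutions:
 g(c) = C1 + C2*c^(17/7)


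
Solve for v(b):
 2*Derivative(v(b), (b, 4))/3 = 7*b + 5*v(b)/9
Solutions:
 v(b) = C1*exp(-5^(1/4)*6^(3/4)*b/6) + C2*exp(5^(1/4)*6^(3/4)*b/6) + C3*sin(5^(1/4)*6^(3/4)*b/6) + C4*cos(5^(1/4)*6^(3/4)*b/6) - 63*b/5


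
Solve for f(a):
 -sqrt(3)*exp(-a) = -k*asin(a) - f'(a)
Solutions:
 f(a) = C1 - a*k*asin(a) - k*sqrt(1 - a^2) - sqrt(3)*exp(-a)


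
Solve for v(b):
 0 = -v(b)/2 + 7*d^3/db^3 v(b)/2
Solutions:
 v(b) = C3*exp(7^(2/3)*b/7) + (C1*sin(sqrt(3)*7^(2/3)*b/14) + C2*cos(sqrt(3)*7^(2/3)*b/14))*exp(-7^(2/3)*b/14)


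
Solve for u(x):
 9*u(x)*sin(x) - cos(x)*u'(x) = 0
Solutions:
 u(x) = C1/cos(x)^9


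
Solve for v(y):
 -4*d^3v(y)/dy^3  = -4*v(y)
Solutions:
 v(y) = C3*exp(y) + (C1*sin(sqrt(3)*y/2) + C2*cos(sqrt(3)*y/2))*exp(-y/2)


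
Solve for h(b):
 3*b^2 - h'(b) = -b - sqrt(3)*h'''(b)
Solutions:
 h(b) = C1 + C2*exp(-3^(3/4)*b/3) + C3*exp(3^(3/4)*b/3) + b^3 + b^2/2 + 6*sqrt(3)*b


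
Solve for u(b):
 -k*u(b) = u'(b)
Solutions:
 u(b) = C1*exp(-b*k)


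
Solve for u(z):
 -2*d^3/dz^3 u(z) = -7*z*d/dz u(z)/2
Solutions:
 u(z) = C1 + Integral(C2*airyai(14^(1/3)*z/2) + C3*airybi(14^(1/3)*z/2), z)


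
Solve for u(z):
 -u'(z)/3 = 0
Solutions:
 u(z) = C1


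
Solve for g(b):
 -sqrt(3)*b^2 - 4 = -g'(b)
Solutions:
 g(b) = C1 + sqrt(3)*b^3/3 + 4*b


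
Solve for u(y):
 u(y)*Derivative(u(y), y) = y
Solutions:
 u(y) = -sqrt(C1 + y^2)
 u(y) = sqrt(C1 + y^2)


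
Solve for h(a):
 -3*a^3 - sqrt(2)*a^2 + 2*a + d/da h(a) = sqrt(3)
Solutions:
 h(a) = C1 + 3*a^4/4 + sqrt(2)*a^3/3 - a^2 + sqrt(3)*a


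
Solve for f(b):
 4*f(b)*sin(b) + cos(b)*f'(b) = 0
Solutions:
 f(b) = C1*cos(b)^4


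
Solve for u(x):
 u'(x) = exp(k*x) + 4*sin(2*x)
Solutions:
 u(x) = C1 - 2*cos(2*x) + exp(k*x)/k


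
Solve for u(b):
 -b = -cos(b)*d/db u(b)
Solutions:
 u(b) = C1 + Integral(b/cos(b), b)


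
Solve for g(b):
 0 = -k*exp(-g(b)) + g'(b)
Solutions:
 g(b) = log(C1 + b*k)


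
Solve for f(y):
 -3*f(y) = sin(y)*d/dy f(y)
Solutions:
 f(y) = C1*(cos(y) + 1)^(3/2)/(cos(y) - 1)^(3/2)


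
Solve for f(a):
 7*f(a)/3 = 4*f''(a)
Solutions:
 f(a) = C1*exp(-sqrt(21)*a/6) + C2*exp(sqrt(21)*a/6)


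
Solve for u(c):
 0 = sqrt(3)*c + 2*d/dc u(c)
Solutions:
 u(c) = C1 - sqrt(3)*c^2/4


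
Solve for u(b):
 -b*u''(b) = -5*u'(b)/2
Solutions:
 u(b) = C1 + C2*b^(7/2)


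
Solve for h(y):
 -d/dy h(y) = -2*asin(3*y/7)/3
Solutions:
 h(y) = C1 + 2*y*asin(3*y/7)/3 + 2*sqrt(49 - 9*y^2)/9


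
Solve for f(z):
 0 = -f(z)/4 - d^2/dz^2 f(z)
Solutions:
 f(z) = C1*sin(z/2) + C2*cos(z/2)


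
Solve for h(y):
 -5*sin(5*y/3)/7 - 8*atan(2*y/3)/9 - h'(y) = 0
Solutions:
 h(y) = C1 - 8*y*atan(2*y/3)/9 + 2*log(4*y^2 + 9)/3 + 3*cos(5*y/3)/7


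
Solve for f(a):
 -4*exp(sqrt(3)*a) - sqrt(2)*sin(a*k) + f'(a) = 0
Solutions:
 f(a) = C1 + 4*sqrt(3)*exp(sqrt(3)*a)/3 - sqrt(2)*cos(a*k)/k


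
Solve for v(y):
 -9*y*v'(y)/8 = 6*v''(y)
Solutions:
 v(y) = C1 + C2*erf(sqrt(6)*y/8)


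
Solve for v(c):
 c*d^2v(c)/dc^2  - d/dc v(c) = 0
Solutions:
 v(c) = C1 + C2*c^2


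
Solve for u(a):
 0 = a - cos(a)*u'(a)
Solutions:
 u(a) = C1 + Integral(a/cos(a), a)


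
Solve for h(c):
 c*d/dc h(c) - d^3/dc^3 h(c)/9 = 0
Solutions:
 h(c) = C1 + Integral(C2*airyai(3^(2/3)*c) + C3*airybi(3^(2/3)*c), c)


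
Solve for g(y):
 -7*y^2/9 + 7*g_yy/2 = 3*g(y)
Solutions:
 g(y) = C1*exp(-sqrt(42)*y/7) + C2*exp(sqrt(42)*y/7) - 7*y^2/27 - 49/81


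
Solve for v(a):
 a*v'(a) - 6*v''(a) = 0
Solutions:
 v(a) = C1 + C2*erfi(sqrt(3)*a/6)


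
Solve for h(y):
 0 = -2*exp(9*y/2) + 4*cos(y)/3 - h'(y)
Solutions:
 h(y) = C1 - 4*exp(9*y/2)/9 + 4*sin(y)/3


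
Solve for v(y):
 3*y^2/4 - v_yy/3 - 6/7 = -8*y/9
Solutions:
 v(y) = C1 + C2*y + 3*y^4/16 + 4*y^3/9 - 9*y^2/7


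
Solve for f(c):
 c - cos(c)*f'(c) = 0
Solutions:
 f(c) = C1 + Integral(c/cos(c), c)


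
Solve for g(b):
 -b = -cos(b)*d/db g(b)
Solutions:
 g(b) = C1 + Integral(b/cos(b), b)


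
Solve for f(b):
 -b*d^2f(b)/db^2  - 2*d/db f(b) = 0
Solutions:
 f(b) = C1 + C2/b


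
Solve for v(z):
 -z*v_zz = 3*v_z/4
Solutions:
 v(z) = C1 + C2*z^(1/4)


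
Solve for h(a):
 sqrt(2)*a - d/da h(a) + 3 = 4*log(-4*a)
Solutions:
 h(a) = C1 + sqrt(2)*a^2/2 - 4*a*log(-a) + a*(7 - 8*log(2))


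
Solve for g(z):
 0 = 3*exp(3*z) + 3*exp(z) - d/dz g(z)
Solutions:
 g(z) = C1 + exp(3*z) + 3*exp(z)


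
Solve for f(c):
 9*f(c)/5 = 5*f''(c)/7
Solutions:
 f(c) = C1*exp(-3*sqrt(7)*c/5) + C2*exp(3*sqrt(7)*c/5)


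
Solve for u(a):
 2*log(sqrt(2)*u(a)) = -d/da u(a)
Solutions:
 Integral(1/(2*log(_y) + log(2)), (_y, u(a))) = C1 - a


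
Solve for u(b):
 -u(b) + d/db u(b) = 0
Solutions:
 u(b) = C1*exp(b)


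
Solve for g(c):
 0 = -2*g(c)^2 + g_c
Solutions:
 g(c) = -1/(C1 + 2*c)


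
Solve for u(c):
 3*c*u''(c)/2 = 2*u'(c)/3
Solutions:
 u(c) = C1 + C2*c^(13/9)


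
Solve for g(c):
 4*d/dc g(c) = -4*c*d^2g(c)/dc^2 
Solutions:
 g(c) = C1 + C2*log(c)


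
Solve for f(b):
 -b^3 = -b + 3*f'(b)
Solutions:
 f(b) = C1 - b^4/12 + b^2/6


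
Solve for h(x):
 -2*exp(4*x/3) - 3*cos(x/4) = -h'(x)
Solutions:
 h(x) = C1 + 3*exp(4*x/3)/2 + 12*sin(x/4)


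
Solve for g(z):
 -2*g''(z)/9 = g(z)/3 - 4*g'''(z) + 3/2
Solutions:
 g(z) = C1*exp(z*(-(81*sqrt(6563) + 6562)^(1/3) - 1/(81*sqrt(6563) + 6562)^(1/3) + 2)/108)*sin(sqrt(3)*z*(-(81*sqrt(6563) + 6562)^(1/3) + (81*sqrt(6563) + 6562)^(-1/3))/108) + C2*exp(z*(-(81*sqrt(6563) + 6562)^(1/3) - 1/(81*sqrt(6563) + 6562)^(1/3) + 2)/108)*cos(sqrt(3)*z*(-(81*sqrt(6563) + 6562)^(1/3) + (81*sqrt(6563) + 6562)^(-1/3))/108) + C3*exp(z*((81*sqrt(6563) + 6562)^(-1/3) + 1 + (81*sqrt(6563) + 6562)^(1/3))/54) - 9/2


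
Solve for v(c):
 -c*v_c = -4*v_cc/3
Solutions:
 v(c) = C1 + C2*erfi(sqrt(6)*c/4)


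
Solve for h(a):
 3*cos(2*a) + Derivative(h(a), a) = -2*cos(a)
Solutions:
 h(a) = C1 - 2*sin(a) - 3*sin(2*a)/2


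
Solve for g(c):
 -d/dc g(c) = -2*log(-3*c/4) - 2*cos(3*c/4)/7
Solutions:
 g(c) = C1 + 2*c*log(-c) - 4*c*log(2) - 2*c + 2*c*log(3) + 8*sin(3*c/4)/21


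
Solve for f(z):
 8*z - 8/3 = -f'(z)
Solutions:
 f(z) = C1 - 4*z^2 + 8*z/3


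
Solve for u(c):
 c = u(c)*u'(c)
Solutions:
 u(c) = -sqrt(C1 + c^2)
 u(c) = sqrt(C1 + c^2)


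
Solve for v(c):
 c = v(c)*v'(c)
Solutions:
 v(c) = -sqrt(C1 + c^2)
 v(c) = sqrt(C1 + c^2)


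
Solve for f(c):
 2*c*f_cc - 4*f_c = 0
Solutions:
 f(c) = C1 + C2*c^3


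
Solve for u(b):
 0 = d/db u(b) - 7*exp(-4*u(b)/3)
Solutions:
 u(b) = 3*log(-I*(C1 + 28*b/3)^(1/4))
 u(b) = 3*log(I*(C1 + 28*b/3)^(1/4))
 u(b) = 3*log(-(C1 + 28*b/3)^(1/4))
 u(b) = 3*log(C1 + 28*b/3)/4


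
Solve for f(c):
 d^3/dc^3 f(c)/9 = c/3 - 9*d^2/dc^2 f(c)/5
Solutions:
 f(c) = C1 + C2*c + C3*exp(-81*c/5) + 5*c^3/162 - 25*c^2/4374


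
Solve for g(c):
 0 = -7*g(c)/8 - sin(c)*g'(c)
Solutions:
 g(c) = C1*(cos(c) + 1)^(7/16)/(cos(c) - 1)^(7/16)


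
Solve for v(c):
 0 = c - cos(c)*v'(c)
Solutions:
 v(c) = C1 + Integral(c/cos(c), c)


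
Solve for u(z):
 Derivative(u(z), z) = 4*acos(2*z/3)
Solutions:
 u(z) = C1 + 4*z*acos(2*z/3) - 2*sqrt(9 - 4*z^2)


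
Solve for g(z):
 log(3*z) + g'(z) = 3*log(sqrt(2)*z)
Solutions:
 g(z) = C1 + 2*z*log(z) - 2*z + z*log(2*sqrt(2)/3)


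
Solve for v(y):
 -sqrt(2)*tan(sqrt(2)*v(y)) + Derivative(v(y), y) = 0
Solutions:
 v(y) = sqrt(2)*(pi - asin(C1*exp(2*y)))/2
 v(y) = sqrt(2)*asin(C1*exp(2*y))/2


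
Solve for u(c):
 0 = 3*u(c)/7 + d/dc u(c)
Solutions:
 u(c) = C1*exp(-3*c/7)


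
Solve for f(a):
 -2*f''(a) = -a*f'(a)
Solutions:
 f(a) = C1 + C2*erfi(a/2)


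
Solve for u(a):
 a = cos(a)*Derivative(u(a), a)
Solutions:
 u(a) = C1 + Integral(a/cos(a), a)


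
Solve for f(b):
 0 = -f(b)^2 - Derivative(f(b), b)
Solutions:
 f(b) = 1/(C1 + b)


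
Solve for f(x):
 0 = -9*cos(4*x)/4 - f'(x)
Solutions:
 f(x) = C1 - 9*sin(4*x)/16


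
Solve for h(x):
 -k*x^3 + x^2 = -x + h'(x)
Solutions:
 h(x) = C1 - k*x^4/4 + x^3/3 + x^2/2


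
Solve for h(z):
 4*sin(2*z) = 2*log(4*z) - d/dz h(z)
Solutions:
 h(z) = C1 + 2*z*log(z) - 2*z + 4*z*log(2) + 2*cos(2*z)


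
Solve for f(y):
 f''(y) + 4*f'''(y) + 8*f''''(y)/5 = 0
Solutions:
 f(y) = C1 + C2*y + C3*exp(y*(-5 + sqrt(15))/4) + C4*exp(-y*(sqrt(15) + 5)/4)


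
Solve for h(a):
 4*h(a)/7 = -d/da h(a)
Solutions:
 h(a) = C1*exp(-4*a/7)


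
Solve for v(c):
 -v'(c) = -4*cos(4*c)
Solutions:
 v(c) = C1 + sin(4*c)


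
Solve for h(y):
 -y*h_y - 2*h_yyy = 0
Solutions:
 h(y) = C1 + Integral(C2*airyai(-2^(2/3)*y/2) + C3*airybi(-2^(2/3)*y/2), y)


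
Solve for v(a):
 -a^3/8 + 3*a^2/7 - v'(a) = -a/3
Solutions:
 v(a) = C1 - a^4/32 + a^3/7 + a^2/6


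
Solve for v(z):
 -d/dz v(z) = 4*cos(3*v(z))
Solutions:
 v(z) = -asin((C1 + exp(24*z))/(C1 - exp(24*z)))/3 + pi/3
 v(z) = asin((C1 + exp(24*z))/(C1 - exp(24*z)))/3


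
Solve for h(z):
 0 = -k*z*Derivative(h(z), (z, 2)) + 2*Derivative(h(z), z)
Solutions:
 h(z) = C1 + z^(((re(k) + 2)*re(k) + im(k)^2)/(re(k)^2 + im(k)^2))*(C2*sin(2*log(z)*Abs(im(k))/(re(k)^2 + im(k)^2)) + C3*cos(2*log(z)*im(k)/(re(k)^2 + im(k)^2)))


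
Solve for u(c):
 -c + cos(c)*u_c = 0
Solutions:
 u(c) = C1 + Integral(c/cos(c), c)


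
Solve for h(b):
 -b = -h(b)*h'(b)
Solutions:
 h(b) = -sqrt(C1 + b^2)
 h(b) = sqrt(C1 + b^2)


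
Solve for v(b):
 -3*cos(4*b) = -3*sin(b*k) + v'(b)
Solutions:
 v(b) = C1 - 3*sin(4*b)/4 - 3*cos(b*k)/k


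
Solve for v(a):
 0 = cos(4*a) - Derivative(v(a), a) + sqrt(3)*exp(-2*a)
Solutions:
 v(a) = C1 + sin(4*a)/4 - sqrt(3)*exp(-2*a)/2


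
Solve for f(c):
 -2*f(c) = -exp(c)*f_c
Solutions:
 f(c) = C1*exp(-2*exp(-c))


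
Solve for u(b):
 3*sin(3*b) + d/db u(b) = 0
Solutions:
 u(b) = C1 + cos(3*b)


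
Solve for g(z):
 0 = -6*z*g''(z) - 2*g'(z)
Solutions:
 g(z) = C1 + C2*z^(2/3)


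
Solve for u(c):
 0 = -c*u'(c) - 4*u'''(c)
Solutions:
 u(c) = C1 + Integral(C2*airyai(-2^(1/3)*c/2) + C3*airybi(-2^(1/3)*c/2), c)


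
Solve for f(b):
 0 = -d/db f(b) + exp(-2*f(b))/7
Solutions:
 f(b) = log(-sqrt(C1 + 14*b)) - log(7)
 f(b) = log(C1 + 14*b)/2 - log(7)


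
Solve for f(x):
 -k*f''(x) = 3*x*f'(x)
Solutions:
 f(x) = C1 + C2*sqrt(k)*erf(sqrt(6)*x*sqrt(1/k)/2)


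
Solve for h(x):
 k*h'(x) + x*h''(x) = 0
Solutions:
 h(x) = C1 + x^(1 - re(k))*(C2*sin(log(x)*Abs(im(k))) + C3*cos(log(x)*im(k)))


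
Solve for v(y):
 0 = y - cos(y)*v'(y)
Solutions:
 v(y) = C1 + Integral(y/cos(y), y)


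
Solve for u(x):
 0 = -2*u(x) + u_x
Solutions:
 u(x) = C1*exp(2*x)


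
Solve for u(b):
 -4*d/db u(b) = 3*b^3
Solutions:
 u(b) = C1 - 3*b^4/16


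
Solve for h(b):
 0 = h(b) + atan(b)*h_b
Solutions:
 h(b) = C1*exp(-Integral(1/atan(b), b))


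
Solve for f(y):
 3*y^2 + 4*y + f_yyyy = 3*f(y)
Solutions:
 f(y) = C1*exp(-3^(1/4)*y) + C2*exp(3^(1/4)*y) + C3*sin(3^(1/4)*y) + C4*cos(3^(1/4)*y) + y^2 + 4*y/3


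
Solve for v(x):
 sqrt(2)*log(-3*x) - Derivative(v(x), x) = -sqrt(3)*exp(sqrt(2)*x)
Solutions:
 v(x) = C1 + sqrt(2)*x*log(-x) + sqrt(2)*x*(-1 + log(3)) + sqrt(6)*exp(sqrt(2)*x)/2


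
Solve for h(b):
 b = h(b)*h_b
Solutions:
 h(b) = -sqrt(C1 + b^2)
 h(b) = sqrt(C1 + b^2)


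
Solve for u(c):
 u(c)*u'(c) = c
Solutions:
 u(c) = -sqrt(C1 + c^2)
 u(c) = sqrt(C1 + c^2)


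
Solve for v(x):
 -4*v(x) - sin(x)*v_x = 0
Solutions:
 v(x) = C1*(cos(x)^2 + 2*cos(x) + 1)/(cos(x)^2 - 2*cos(x) + 1)


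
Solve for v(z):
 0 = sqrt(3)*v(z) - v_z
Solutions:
 v(z) = C1*exp(sqrt(3)*z)


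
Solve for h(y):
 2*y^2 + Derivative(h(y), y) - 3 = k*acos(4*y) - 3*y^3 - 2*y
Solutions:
 h(y) = C1 + k*(y*acos(4*y) - sqrt(1 - 16*y^2)/4) - 3*y^4/4 - 2*y^3/3 - y^2 + 3*y


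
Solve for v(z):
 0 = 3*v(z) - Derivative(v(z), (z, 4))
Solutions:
 v(z) = C1*exp(-3^(1/4)*z) + C2*exp(3^(1/4)*z) + C3*sin(3^(1/4)*z) + C4*cos(3^(1/4)*z)


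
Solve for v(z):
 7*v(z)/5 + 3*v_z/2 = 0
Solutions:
 v(z) = C1*exp(-14*z/15)


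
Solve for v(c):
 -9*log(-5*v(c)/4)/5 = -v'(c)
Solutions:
 -5*Integral(1/(log(-_y) - 2*log(2) + log(5)), (_y, v(c)))/9 = C1 - c


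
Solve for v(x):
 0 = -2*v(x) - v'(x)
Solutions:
 v(x) = C1*exp(-2*x)


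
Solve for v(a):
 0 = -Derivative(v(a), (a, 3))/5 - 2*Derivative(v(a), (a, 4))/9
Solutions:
 v(a) = C1 + C2*a + C3*a^2 + C4*exp(-9*a/10)


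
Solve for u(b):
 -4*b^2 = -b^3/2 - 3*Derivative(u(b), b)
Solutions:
 u(b) = C1 - b^4/24 + 4*b^3/9


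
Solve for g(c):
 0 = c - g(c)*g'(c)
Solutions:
 g(c) = -sqrt(C1 + c^2)
 g(c) = sqrt(C1 + c^2)


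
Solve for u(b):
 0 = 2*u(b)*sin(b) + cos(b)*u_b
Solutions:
 u(b) = C1*cos(b)^2


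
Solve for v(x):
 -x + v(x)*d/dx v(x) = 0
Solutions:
 v(x) = -sqrt(C1 + x^2)
 v(x) = sqrt(C1 + x^2)


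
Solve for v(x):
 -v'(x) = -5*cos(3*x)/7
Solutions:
 v(x) = C1 + 5*sin(3*x)/21


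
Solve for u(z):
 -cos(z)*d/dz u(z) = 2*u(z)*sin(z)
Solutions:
 u(z) = C1*cos(z)^2


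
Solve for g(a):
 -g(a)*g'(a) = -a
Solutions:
 g(a) = -sqrt(C1 + a^2)
 g(a) = sqrt(C1 + a^2)


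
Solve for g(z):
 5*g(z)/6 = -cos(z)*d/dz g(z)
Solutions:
 g(z) = C1*(sin(z) - 1)^(5/12)/(sin(z) + 1)^(5/12)


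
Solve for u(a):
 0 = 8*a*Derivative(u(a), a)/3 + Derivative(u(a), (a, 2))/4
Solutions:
 u(a) = C1 + C2*erf(4*sqrt(3)*a/3)


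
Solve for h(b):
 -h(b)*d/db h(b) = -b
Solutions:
 h(b) = -sqrt(C1 + b^2)
 h(b) = sqrt(C1 + b^2)


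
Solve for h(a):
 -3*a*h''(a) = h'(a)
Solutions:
 h(a) = C1 + C2*a^(2/3)


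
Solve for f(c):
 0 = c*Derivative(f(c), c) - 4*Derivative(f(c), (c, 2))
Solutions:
 f(c) = C1 + C2*erfi(sqrt(2)*c/4)


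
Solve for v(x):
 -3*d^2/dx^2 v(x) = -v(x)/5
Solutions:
 v(x) = C1*exp(-sqrt(15)*x/15) + C2*exp(sqrt(15)*x/15)


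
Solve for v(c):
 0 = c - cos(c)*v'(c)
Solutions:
 v(c) = C1 + Integral(c/cos(c), c)


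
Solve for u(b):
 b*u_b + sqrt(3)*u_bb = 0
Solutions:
 u(b) = C1 + C2*erf(sqrt(2)*3^(3/4)*b/6)


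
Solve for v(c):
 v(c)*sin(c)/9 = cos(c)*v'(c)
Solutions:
 v(c) = C1/cos(c)^(1/9)


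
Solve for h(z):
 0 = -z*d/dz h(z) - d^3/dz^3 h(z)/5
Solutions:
 h(z) = C1 + Integral(C2*airyai(-5^(1/3)*z) + C3*airybi(-5^(1/3)*z), z)


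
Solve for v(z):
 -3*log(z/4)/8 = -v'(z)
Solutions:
 v(z) = C1 + 3*z*log(z)/8 - 3*z*log(2)/4 - 3*z/8


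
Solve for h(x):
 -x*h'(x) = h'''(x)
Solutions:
 h(x) = C1 + Integral(C2*airyai(-x) + C3*airybi(-x), x)


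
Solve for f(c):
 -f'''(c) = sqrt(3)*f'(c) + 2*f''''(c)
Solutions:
 f(c) = C1 + C2*exp(c*(-2 + (1 + 54*sqrt(3) + sqrt(-1 + (1 + 54*sqrt(3))^2))^(-1/3) + (1 + 54*sqrt(3) + sqrt(-1 + (1 + 54*sqrt(3))^2))^(1/3))/12)*sin(sqrt(3)*c*(-(1 + 54*sqrt(3) + sqrt(-1 + (1 + 54*sqrt(3))^2))^(1/3) + (1 + 54*sqrt(3) + sqrt(-1 + (1 + 54*sqrt(3))^2))^(-1/3))/12) + C3*exp(c*(-2 + (1 + 54*sqrt(3) + sqrt(-1 + (1 + 54*sqrt(3))^2))^(-1/3) + (1 + 54*sqrt(3) + sqrt(-1 + (1 + 54*sqrt(3))^2))^(1/3))/12)*cos(sqrt(3)*c*(-(1 + 54*sqrt(3) + sqrt(-1 + (1 + 54*sqrt(3))^2))^(1/3) + (1 + 54*sqrt(3) + sqrt(-1 + (1 + 54*sqrt(3))^2))^(-1/3))/12) + C4*exp(-c*((1 + 54*sqrt(3) + sqrt(-1 + (1 + 54*sqrt(3))^2))^(-1/3) + 1 + (1 + 54*sqrt(3) + sqrt(-1 + (1 + 54*sqrt(3))^2))^(1/3))/6)


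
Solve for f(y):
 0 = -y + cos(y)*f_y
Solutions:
 f(y) = C1 + Integral(y/cos(y), y)


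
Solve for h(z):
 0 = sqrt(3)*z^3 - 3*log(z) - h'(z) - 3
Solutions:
 h(z) = C1 + sqrt(3)*z^4/4 - 3*z*log(z)


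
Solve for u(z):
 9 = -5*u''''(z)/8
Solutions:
 u(z) = C1 + C2*z + C3*z^2 + C4*z^3 - 3*z^4/5


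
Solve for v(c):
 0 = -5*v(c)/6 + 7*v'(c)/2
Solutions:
 v(c) = C1*exp(5*c/21)


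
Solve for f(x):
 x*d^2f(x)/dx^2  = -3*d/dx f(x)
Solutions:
 f(x) = C1 + C2/x^2


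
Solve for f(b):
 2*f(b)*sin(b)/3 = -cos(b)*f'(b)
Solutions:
 f(b) = C1*cos(b)^(2/3)


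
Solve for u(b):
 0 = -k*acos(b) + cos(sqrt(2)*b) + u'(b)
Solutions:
 u(b) = C1 + k*(b*acos(b) - sqrt(1 - b^2)) - sqrt(2)*sin(sqrt(2)*b)/2


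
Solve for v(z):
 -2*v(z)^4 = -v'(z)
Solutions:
 v(z) = (-1/(C1 + 6*z))^(1/3)
 v(z) = (-1/(C1 + 2*z))^(1/3)*(-3^(2/3) - 3*3^(1/6)*I)/6
 v(z) = (-1/(C1 + 2*z))^(1/3)*(-3^(2/3) + 3*3^(1/6)*I)/6


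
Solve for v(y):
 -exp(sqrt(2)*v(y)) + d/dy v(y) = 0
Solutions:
 v(y) = sqrt(2)*(2*log(-1/(C1 + y)) - log(2))/4


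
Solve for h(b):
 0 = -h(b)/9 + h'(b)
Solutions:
 h(b) = C1*exp(b/9)


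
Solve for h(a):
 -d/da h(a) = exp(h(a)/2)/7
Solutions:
 h(a) = 2*log(1/(C1 + a)) + 2*log(14)


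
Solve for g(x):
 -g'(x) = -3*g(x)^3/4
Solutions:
 g(x) = -sqrt(2)*sqrt(-1/(C1 + 3*x))
 g(x) = sqrt(2)*sqrt(-1/(C1 + 3*x))


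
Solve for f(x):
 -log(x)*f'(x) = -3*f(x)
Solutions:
 f(x) = C1*exp(3*li(x))


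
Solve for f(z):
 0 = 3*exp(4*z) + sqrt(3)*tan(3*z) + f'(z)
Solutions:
 f(z) = C1 - 3*exp(4*z)/4 + sqrt(3)*log(cos(3*z))/3


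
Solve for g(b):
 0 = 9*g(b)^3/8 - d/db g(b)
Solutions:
 g(b) = -2*sqrt(-1/(C1 + 9*b))
 g(b) = 2*sqrt(-1/(C1 + 9*b))


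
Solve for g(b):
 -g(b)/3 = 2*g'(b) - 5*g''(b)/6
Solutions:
 g(b) = C1*exp(b*(6 - sqrt(46))/5) + C2*exp(b*(6 + sqrt(46))/5)


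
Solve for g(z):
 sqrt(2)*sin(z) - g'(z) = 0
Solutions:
 g(z) = C1 - sqrt(2)*cos(z)


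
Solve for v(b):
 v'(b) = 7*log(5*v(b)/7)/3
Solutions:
 -3*Integral(1/(log(_y) - log(7) + log(5)), (_y, v(b)))/7 = C1 - b


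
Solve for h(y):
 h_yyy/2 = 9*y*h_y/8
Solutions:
 h(y) = C1 + Integral(C2*airyai(2^(1/3)*3^(2/3)*y/2) + C3*airybi(2^(1/3)*3^(2/3)*y/2), y)


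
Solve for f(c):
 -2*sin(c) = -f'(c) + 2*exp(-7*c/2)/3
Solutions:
 f(c) = C1 - 2*cos(c) - 4*exp(-7*c/2)/21


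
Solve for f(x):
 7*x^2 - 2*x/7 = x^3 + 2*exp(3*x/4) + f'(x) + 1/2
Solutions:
 f(x) = C1 - x^4/4 + 7*x^3/3 - x^2/7 - x/2 - 8*exp(3*x/4)/3


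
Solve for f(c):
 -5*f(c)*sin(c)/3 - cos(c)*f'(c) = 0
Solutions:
 f(c) = C1*cos(c)^(5/3)


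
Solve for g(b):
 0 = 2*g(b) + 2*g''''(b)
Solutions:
 g(b) = (C1*sin(sqrt(2)*b/2) + C2*cos(sqrt(2)*b/2))*exp(-sqrt(2)*b/2) + (C3*sin(sqrt(2)*b/2) + C4*cos(sqrt(2)*b/2))*exp(sqrt(2)*b/2)


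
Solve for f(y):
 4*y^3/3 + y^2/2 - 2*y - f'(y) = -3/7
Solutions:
 f(y) = C1 + y^4/3 + y^3/6 - y^2 + 3*y/7


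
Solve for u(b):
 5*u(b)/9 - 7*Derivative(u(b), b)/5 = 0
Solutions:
 u(b) = C1*exp(25*b/63)


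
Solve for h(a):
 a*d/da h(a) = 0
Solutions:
 h(a) = C1


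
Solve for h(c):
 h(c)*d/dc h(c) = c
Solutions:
 h(c) = -sqrt(C1 + c^2)
 h(c) = sqrt(C1 + c^2)


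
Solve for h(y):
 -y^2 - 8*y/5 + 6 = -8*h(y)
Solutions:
 h(y) = y^2/8 + y/5 - 3/4


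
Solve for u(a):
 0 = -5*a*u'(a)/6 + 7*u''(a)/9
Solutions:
 u(a) = C1 + C2*erfi(sqrt(105)*a/14)


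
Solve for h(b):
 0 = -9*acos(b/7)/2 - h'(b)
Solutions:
 h(b) = C1 - 9*b*acos(b/7)/2 + 9*sqrt(49 - b^2)/2


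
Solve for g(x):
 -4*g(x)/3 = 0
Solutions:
 g(x) = 0


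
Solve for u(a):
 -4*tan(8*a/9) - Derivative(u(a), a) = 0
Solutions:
 u(a) = C1 + 9*log(cos(8*a/9))/2


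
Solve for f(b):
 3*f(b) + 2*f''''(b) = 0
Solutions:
 f(b) = (C1*sin(6^(1/4)*b/2) + C2*cos(6^(1/4)*b/2))*exp(-6^(1/4)*b/2) + (C3*sin(6^(1/4)*b/2) + C4*cos(6^(1/4)*b/2))*exp(6^(1/4)*b/2)


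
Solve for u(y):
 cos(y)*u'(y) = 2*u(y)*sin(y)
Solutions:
 u(y) = C1/cos(y)^2


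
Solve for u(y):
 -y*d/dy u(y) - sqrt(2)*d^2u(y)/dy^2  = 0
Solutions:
 u(y) = C1 + C2*erf(2^(1/4)*y/2)


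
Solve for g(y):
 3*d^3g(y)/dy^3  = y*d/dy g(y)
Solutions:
 g(y) = C1 + Integral(C2*airyai(3^(2/3)*y/3) + C3*airybi(3^(2/3)*y/3), y)


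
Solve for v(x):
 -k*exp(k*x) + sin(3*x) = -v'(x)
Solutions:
 v(x) = C1 + exp(k*x) + cos(3*x)/3


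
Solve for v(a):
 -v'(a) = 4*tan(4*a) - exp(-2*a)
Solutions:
 v(a) = C1 - log(tan(4*a)^2 + 1)/2 - exp(-2*a)/2


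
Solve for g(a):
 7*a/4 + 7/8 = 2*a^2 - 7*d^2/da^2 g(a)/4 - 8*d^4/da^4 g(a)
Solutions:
 g(a) = C1 + C2*a + C3*sin(sqrt(14)*a/8) + C4*cos(sqrt(14)*a/8) + 2*a^4/21 - a^3/6 - 1073*a^2/196


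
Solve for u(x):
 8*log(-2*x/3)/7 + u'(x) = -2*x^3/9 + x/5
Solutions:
 u(x) = C1 - x^4/18 + x^2/10 - 8*x*log(-x)/7 + 8*x*(-log(2) + 1 + log(3))/7


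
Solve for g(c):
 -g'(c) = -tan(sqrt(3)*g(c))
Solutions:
 g(c) = sqrt(3)*(pi - asin(C1*exp(sqrt(3)*c)))/3
 g(c) = sqrt(3)*asin(C1*exp(sqrt(3)*c))/3


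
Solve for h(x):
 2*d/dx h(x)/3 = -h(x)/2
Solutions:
 h(x) = C1*exp(-3*x/4)


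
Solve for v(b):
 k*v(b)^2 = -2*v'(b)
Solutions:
 v(b) = 2/(C1 + b*k)


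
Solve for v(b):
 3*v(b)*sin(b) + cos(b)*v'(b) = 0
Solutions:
 v(b) = C1*cos(b)^3


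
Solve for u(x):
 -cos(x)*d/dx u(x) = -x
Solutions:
 u(x) = C1 + Integral(x/cos(x), x)


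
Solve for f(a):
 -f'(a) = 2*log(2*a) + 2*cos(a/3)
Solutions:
 f(a) = C1 - 2*a*log(a) - 2*a*log(2) + 2*a - 6*sin(a/3)


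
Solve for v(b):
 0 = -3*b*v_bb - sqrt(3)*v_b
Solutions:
 v(b) = C1 + C2*b^(1 - sqrt(3)/3)


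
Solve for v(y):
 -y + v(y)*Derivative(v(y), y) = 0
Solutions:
 v(y) = -sqrt(C1 + y^2)
 v(y) = sqrt(C1 + y^2)


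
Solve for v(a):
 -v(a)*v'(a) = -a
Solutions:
 v(a) = -sqrt(C1 + a^2)
 v(a) = sqrt(C1 + a^2)


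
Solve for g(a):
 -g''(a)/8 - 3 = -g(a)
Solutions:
 g(a) = C1*exp(-2*sqrt(2)*a) + C2*exp(2*sqrt(2)*a) + 3


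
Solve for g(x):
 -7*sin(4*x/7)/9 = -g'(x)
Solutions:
 g(x) = C1 - 49*cos(4*x/7)/36


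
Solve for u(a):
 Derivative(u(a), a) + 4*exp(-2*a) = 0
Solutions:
 u(a) = C1 + 2*exp(-2*a)


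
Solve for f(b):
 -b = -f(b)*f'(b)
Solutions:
 f(b) = -sqrt(C1 + b^2)
 f(b) = sqrt(C1 + b^2)


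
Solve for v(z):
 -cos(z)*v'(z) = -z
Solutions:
 v(z) = C1 + Integral(z/cos(z), z)


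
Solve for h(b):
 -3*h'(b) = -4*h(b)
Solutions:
 h(b) = C1*exp(4*b/3)


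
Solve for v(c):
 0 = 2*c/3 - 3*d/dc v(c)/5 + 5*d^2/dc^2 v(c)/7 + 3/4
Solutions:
 v(c) = C1 + C2*exp(21*c/25) + 5*c^2/9 + 1945*c/756


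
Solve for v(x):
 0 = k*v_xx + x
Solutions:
 v(x) = C1 + C2*x - x^3/(6*k)


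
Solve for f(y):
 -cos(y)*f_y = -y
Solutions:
 f(y) = C1 + Integral(y/cos(y), y)


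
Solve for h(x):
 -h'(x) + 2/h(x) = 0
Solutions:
 h(x) = -sqrt(C1 + 4*x)
 h(x) = sqrt(C1 + 4*x)


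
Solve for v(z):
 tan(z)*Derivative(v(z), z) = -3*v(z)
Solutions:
 v(z) = C1/sin(z)^3


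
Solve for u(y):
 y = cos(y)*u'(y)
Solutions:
 u(y) = C1 + Integral(y/cos(y), y)


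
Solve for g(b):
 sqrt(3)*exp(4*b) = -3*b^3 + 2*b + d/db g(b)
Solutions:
 g(b) = C1 + 3*b^4/4 - b^2 + sqrt(3)*exp(4*b)/4


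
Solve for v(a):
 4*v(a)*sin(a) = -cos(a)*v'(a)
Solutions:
 v(a) = C1*cos(a)^4


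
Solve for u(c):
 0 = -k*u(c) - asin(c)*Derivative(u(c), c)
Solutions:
 u(c) = C1*exp(-k*Integral(1/asin(c), c))


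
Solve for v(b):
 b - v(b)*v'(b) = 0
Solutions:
 v(b) = -sqrt(C1 + b^2)
 v(b) = sqrt(C1 + b^2)


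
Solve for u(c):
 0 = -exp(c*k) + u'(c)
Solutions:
 u(c) = C1 + exp(c*k)/k


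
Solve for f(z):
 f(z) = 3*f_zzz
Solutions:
 f(z) = C3*exp(3^(2/3)*z/3) + (C1*sin(3^(1/6)*z/2) + C2*cos(3^(1/6)*z/2))*exp(-3^(2/3)*z/6)


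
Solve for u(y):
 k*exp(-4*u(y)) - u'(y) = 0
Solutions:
 u(y) = log(-I*(C1 + 4*k*y)^(1/4))
 u(y) = log(I*(C1 + 4*k*y)^(1/4))
 u(y) = log(-(C1 + 4*k*y)^(1/4))
 u(y) = log(C1 + 4*k*y)/4


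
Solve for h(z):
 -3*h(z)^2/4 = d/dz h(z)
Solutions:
 h(z) = 4/(C1 + 3*z)


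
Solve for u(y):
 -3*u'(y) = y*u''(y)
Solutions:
 u(y) = C1 + C2/y^2


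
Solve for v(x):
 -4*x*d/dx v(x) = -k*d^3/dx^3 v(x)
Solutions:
 v(x) = C1 + Integral(C2*airyai(2^(2/3)*x*(1/k)^(1/3)) + C3*airybi(2^(2/3)*x*(1/k)^(1/3)), x)


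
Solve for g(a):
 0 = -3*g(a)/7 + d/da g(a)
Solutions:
 g(a) = C1*exp(3*a/7)


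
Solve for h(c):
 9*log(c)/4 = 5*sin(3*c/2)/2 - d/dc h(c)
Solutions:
 h(c) = C1 - 9*c*log(c)/4 + 9*c/4 - 5*cos(3*c/2)/3


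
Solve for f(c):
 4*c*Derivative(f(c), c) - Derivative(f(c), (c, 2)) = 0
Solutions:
 f(c) = C1 + C2*erfi(sqrt(2)*c)


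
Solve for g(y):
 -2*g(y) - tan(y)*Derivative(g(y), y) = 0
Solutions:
 g(y) = C1/sin(y)^2


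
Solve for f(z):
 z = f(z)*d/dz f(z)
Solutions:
 f(z) = -sqrt(C1 + z^2)
 f(z) = sqrt(C1 + z^2)


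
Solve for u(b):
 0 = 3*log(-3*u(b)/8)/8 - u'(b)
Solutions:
 -8*Integral(1/(log(-_y) - 3*log(2) + log(3)), (_y, u(b)))/3 = C1 - b


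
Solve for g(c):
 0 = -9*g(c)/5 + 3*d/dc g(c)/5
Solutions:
 g(c) = C1*exp(3*c)


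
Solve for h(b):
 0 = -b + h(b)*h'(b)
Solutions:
 h(b) = -sqrt(C1 + b^2)
 h(b) = sqrt(C1 + b^2)


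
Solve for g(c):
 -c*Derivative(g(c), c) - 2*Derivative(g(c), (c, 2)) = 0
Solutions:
 g(c) = C1 + C2*erf(c/2)


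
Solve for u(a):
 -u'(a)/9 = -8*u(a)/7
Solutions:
 u(a) = C1*exp(72*a/7)


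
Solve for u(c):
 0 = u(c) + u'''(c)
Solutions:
 u(c) = C3*exp(-c) + (C1*sin(sqrt(3)*c/2) + C2*cos(sqrt(3)*c/2))*exp(c/2)


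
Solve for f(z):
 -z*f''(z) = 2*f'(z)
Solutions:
 f(z) = C1 + C2/z


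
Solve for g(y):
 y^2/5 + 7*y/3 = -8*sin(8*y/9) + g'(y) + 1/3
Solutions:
 g(y) = C1 + y^3/15 + 7*y^2/6 - y/3 - 9*cos(8*y/9)


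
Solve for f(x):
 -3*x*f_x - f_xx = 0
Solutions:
 f(x) = C1 + C2*erf(sqrt(6)*x/2)


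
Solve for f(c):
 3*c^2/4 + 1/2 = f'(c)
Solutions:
 f(c) = C1 + c^3/4 + c/2


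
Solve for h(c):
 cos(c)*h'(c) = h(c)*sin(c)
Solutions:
 h(c) = C1/cos(c)


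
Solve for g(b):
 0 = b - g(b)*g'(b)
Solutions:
 g(b) = -sqrt(C1 + b^2)
 g(b) = sqrt(C1 + b^2)


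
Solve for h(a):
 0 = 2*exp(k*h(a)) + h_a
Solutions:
 h(a) = Piecewise((log(1/(C1*k + 2*a*k))/k, Ne(k, 0)), (nan, True))
 h(a) = Piecewise((C1 - 2*a, Eq(k, 0)), (nan, True))


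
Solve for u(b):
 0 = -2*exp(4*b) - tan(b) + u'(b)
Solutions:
 u(b) = C1 + exp(4*b)/2 - log(cos(b))


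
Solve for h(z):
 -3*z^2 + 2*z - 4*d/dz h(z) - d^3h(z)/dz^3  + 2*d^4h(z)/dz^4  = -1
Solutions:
 h(z) = C1 + C2*exp(z*(-(12*sqrt(327) + 217)^(1/3) - 1/(12*sqrt(327) + 217)^(1/3) + 2)/12)*sin(sqrt(3)*z*(-(12*sqrt(327) + 217)^(1/3) + (12*sqrt(327) + 217)^(-1/3))/12) + C3*exp(z*(-(12*sqrt(327) + 217)^(1/3) - 1/(12*sqrt(327) + 217)^(1/3) + 2)/12)*cos(sqrt(3)*z*(-(12*sqrt(327) + 217)^(1/3) + (12*sqrt(327) + 217)^(-1/3))/12) + C4*exp(z*((12*sqrt(327) + 217)^(-1/3) + 1 + (12*sqrt(327) + 217)^(1/3))/6) - z^3/4 + z^2/4 + 5*z/8


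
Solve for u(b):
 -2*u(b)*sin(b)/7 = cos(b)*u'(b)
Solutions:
 u(b) = C1*cos(b)^(2/7)


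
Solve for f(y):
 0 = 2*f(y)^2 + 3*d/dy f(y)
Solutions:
 f(y) = 3/(C1 + 2*y)


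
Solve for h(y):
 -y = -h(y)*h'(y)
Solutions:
 h(y) = -sqrt(C1 + y^2)
 h(y) = sqrt(C1 + y^2)


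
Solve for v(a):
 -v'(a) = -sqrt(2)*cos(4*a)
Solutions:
 v(a) = C1 + sqrt(2)*sin(4*a)/4


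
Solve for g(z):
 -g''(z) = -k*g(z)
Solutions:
 g(z) = C1*exp(-sqrt(k)*z) + C2*exp(sqrt(k)*z)


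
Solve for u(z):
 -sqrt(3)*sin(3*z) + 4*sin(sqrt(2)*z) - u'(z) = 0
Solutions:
 u(z) = C1 + sqrt(3)*cos(3*z)/3 - 2*sqrt(2)*cos(sqrt(2)*z)


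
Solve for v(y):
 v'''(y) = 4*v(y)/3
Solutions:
 v(y) = C3*exp(6^(2/3)*y/3) + (C1*sin(2^(2/3)*3^(1/6)*y/2) + C2*cos(2^(2/3)*3^(1/6)*y/2))*exp(-6^(2/3)*y/6)


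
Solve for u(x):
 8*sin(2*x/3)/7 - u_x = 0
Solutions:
 u(x) = C1 - 12*cos(2*x/3)/7


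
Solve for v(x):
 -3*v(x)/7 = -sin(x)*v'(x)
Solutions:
 v(x) = C1*(cos(x) - 1)^(3/14)/(cos(x) + 1)^(3/14)


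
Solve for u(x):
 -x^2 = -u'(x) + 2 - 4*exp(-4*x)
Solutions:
 u(x) = C1 + x^3/3 + 2*x + exp(-4*x)


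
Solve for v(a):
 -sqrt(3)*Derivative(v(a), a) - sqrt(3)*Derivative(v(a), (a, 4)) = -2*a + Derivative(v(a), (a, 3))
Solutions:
 v(a) = C1 + C2*exp(a*(-4*sqrt(3) + 2*18^(1/3)/(2*sqrt(3) + 243 + sqrt(-12 + (2*sqrt(3) + 243)^2))^(1/3) + 12^(1/3)*(2*sqrt(3) + 243 + sqrt(-12 + (2*sqrt(3) + 243)^2))^(1/3))/36)*sin(2^(1/3)*3^(1/6)*a*(-2^(1/3)*3^(2/3)*(2*sqrt(3) + 243 + 9*sqrt(-4/27 + (2*sqrt(3)/9 + 27)^2))^(1/3) + 6/(2*sqrt(3) + 243 + 9*sqrt(-4/27 + (2*sqrt(3)/9 + 27)^2))^(1/3))/36) + C3*exp(a*(-4*sqrt(3) + 2*18^(1/3)/(2*sqrt(3) + 243 + sqrt(-12 + (2*sqrt(3) + 243)^2))^(1/3) + 12^(1/3)*(2*sqrt(3) + 243 + sqrt(-12 + (2*sqrt(3) + 243)^2))^(1/3))/36)*cos(2^(1/3)*3^(1/6)*a*(-2^(1/3)*3^(2/3)*(2*sqrt(3) + 243 + 9*sqrt(-4/27 + (2*sqrt(3)/9 + 27)^2))^(1/3) + 6/(2*sqrt(3) + 243 + 9*sqrt(-4/27 + (2*sqrt(3)/9 + 27)^2))^(1/3))/36) + C4*exp(-a*(2*18^(1/3)/(2*sqrt(3) + 243 + sqrt(-12 + (2*sqrt(3) + 243)^2))^(1/3) + 2*sqrt(3) + 12^(1/3)*(2*sqrt(3) + 243 + sqrt(-12 + (2*sqrt(3) + 243)^2))^(1/3))/18) + sqrt(3)*a^2/3


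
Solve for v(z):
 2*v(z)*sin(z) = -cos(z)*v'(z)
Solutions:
 v(z) = C1*cos(z)^2


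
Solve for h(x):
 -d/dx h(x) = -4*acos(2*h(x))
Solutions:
 Integral(1/acos(2*_y), (_y, h(x))) = C1 + 4*x


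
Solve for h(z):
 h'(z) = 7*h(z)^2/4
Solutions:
 h(z) = -4/(C1 + 7*z)


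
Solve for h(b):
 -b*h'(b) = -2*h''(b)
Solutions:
 h(b) = C1 + C2*erfi(b/2)


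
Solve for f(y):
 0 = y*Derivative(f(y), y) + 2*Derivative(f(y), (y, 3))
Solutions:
 f(y) = C1 + Integral(C2*airyai(-2^(2/3)*y/2) + C3*airybi(-2^(2/3)*y/2), y)


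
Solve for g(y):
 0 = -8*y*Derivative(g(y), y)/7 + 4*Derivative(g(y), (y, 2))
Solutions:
 g(y) = C1 + C2*erfi(sqrt(7)*y/7)


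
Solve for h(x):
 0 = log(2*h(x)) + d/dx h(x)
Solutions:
 Integral(1/(log(_y) + log(2)), (_y, h(x))) = C1 - x


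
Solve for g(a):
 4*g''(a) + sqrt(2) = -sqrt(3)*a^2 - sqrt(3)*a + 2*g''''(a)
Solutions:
 g(a) = C1 + C2*a + C3*exp(-sqrt(2)*a) + C4*exp(sqrt(2)*a) - sqrt(3)*a^4/48 - sqrt(3)*a^3/24 + a^2*(-sqrt(3) - sqrt(2))/8
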